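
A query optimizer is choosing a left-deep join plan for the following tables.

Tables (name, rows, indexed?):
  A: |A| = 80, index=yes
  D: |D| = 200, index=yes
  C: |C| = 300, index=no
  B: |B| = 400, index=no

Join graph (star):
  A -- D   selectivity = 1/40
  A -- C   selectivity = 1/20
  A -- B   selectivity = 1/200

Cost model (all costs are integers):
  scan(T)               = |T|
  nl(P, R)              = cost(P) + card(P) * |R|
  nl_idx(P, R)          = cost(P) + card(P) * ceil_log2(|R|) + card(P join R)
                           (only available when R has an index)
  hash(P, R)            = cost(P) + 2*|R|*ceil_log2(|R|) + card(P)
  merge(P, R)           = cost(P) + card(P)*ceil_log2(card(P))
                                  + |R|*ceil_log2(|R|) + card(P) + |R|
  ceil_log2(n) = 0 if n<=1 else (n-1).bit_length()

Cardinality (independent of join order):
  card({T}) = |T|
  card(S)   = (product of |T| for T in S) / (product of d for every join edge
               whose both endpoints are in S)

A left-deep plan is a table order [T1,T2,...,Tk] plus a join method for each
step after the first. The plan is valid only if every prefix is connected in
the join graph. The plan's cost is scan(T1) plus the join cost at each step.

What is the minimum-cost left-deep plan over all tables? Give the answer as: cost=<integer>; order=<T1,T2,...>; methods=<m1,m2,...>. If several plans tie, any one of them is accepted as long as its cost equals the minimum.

cost=10200; order=B,A,D,C; methods=hash,nl_idx,hash

Selinger DP (subsets sized 1..n):
  {A}: scan cost=80, card=80
  {D}: scan cost=200, card=200
  {C}: scan cost=300, card=300
  {B}: scan cost=400, card=400
  {AD}: card=400; try (D,nl_idx)→1120, (A,hash)→1520, (A,nl_idx)→2000, (D,merge)→2520, (A,merge)→2640, (D,hash)→3360 …(+2); best=1120 via (D,nl_idx)
  {AC}: card=1200; try (A,hash)→1720, (A,nl_idx)→3600, (C,merge)→3720, (A,merge)→3940, (C,hash)→5560, (C,nl)→24080 …(+1); best=1720 via (A,hash)
  {AB}: card=160; try (A,hash)→1920, (A,nl_idx)→3360, (B,merge)→4720, (A,merge)→5040, (B,hash)→7360, (B,nl)→32080 …(+1); best=1920 via (A,hash)
  {ACD}: card=6000; try (D,hash)→6120, (C,hash)→6920, (C,merge)→8120, (D,nl_idx)→17320, (D,merge)→17920, (C,nl)→121120 …(+1); best=6120 via (D,hash)
  {ABD}: card=800; try (D,nl_idx)→4000, (D,merge)→5160, (D,hash)→5280, (B,hash)→8720, (B,merge)→9120, (D,nl)→33920 …(+1); best=4000 via (D,nl_idx)
  {ABC}: card=2400; try (C,merge)→6360, (C,hash)→7480, (B,hash)→10120, (B,merge)→20120, (C,nl)→49920, (B,nl)→481720; best=6360 via (C,merge)
  {ABCD}: card=12000; try (C,hash)→10200, (D,hash)→11960, (C,merge)→15800, (B,hash)→19320, (D,nl_idx)→37560, (D,merge)→39360 …(+4); best=10200 via (C,hash)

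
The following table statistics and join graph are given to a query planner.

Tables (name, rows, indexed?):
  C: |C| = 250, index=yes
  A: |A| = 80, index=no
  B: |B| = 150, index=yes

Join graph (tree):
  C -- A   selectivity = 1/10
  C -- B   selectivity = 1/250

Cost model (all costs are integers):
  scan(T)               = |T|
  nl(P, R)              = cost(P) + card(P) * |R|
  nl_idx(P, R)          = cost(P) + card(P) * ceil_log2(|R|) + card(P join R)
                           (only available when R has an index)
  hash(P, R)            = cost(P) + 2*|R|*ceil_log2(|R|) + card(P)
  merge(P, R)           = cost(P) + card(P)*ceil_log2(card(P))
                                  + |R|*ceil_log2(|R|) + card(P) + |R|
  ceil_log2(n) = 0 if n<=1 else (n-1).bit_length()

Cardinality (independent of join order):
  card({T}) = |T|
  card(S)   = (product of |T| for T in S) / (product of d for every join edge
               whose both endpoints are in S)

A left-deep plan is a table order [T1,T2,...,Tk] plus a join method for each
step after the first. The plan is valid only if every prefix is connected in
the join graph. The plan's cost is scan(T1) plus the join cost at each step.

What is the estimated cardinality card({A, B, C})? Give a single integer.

Tables in S: A(80), B(150), C(250)
Edges inside S: C-A(d=10), C-B(d=250)
numerator = 80 * 150 * 250 = 3000000
denominator = 10 * 250 = 2500
card(S) = 3000000 / 2500 = 1200

1200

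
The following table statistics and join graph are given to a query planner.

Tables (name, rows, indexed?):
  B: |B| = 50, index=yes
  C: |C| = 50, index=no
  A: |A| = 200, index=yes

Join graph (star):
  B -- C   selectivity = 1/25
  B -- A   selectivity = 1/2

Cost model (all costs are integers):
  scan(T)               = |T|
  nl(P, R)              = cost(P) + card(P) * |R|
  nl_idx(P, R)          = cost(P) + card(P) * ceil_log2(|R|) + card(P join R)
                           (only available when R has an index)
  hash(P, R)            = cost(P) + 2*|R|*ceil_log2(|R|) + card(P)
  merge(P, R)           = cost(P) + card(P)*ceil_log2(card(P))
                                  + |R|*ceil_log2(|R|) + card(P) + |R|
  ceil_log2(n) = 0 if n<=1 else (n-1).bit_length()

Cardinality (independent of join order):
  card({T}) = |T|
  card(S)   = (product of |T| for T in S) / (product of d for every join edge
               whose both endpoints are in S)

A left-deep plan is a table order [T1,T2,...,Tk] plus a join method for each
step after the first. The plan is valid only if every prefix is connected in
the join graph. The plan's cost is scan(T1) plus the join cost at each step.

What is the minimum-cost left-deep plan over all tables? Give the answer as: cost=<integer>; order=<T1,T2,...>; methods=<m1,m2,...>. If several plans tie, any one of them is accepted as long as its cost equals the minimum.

cost=3050; order=C,B,A; methods=nl_idx,merge

Selinger DP (subsets sized 1..n):
  {B}: scan cost=50, card=50
  {C}: scan cost=50, card=50
  {A}: scan cost=200, card=200
  {BC}: card=100; try (B,nl_idx)→450, (C,hash)→700, (B,hash)→700, (C,merge)→750, (B,merge)→750, (C,nl)→2550 …(+1); best=450 via (B,nl_idx)
  {AB}: card=5000; try (B,hash)→1000, (A,merge)→2200, (B,merge)→2350, (A,hash)→3300, (A,nl_idx)→5450, (B,nl_idx)→6400 …(+2); best=1000 via (B,hash)
  {ABC}: card=10000; try (A,merge)→3050, (A,hash)→3750, (C,hash)→6600, (A,nl_idx)→11250, (A,nl)→20450, (C,merge)→71350 …(+1); best=3050 via (A,merge)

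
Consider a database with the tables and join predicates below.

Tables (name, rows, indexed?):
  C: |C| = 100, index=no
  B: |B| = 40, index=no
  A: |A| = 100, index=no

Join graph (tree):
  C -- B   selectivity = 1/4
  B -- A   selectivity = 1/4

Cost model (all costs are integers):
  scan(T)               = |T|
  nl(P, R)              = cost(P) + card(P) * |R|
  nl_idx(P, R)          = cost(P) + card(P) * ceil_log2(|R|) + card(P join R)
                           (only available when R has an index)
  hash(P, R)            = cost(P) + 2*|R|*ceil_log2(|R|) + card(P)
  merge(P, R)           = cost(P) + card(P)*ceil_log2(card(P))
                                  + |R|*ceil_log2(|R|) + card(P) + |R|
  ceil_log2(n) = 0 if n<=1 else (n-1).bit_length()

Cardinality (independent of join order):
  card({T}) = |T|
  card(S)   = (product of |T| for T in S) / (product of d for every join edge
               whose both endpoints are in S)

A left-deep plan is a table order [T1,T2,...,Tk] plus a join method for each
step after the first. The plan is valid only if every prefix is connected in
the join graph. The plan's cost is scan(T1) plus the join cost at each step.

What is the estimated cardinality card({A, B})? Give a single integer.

Tables in S: A(100), B(40)
Edges inside S: B-A(d=4)
numerator = 100 * 40 = 4000
denominator = 4 = 4
card(S) = 4000 / 4 = 1000

1000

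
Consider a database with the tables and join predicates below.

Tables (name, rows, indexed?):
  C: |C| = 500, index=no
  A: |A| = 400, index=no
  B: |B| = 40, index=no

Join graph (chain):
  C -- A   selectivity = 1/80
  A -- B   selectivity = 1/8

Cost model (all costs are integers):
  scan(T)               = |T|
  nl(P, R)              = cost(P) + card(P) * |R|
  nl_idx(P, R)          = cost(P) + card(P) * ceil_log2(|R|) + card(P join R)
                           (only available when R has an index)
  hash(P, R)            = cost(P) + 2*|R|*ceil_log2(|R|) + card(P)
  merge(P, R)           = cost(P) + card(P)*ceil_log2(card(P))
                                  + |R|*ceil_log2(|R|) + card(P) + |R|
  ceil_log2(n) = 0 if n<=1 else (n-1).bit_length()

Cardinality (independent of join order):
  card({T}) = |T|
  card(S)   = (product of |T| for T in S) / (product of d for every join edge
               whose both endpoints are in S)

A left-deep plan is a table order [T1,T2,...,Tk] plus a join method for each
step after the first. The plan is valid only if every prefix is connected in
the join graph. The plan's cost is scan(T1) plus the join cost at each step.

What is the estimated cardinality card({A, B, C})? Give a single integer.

Tables in S: A(400), B(40), C(500)
Edges inside S: C-A(d=80), A-B(d=8)
numerator = 400 * 40 * 500 = 8000000
denominator = 80 * 8 = 640
card(S) = 8000000 / 640 = 12500

12500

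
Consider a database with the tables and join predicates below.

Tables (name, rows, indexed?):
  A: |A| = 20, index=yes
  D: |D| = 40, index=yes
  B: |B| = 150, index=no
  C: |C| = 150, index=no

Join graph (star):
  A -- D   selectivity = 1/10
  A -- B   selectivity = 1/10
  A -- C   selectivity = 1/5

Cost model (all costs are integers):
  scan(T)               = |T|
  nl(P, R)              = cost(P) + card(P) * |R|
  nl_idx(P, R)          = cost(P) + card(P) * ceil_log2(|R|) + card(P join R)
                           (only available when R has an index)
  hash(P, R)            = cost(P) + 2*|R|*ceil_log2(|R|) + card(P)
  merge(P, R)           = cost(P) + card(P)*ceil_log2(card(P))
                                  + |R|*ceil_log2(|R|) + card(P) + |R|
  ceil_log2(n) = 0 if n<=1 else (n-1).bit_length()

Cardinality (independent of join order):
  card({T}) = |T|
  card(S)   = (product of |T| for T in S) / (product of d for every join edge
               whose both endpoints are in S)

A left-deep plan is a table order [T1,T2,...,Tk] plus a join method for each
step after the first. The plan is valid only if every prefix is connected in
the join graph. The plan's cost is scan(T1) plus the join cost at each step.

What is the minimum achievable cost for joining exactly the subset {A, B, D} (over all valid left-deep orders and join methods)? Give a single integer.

1280

Selinger DP over subsets of {A,B,D}:
  {A}: scan cost=20, card=20
  {D}: scan cost=40, card=40
  {B}: scan cost=150, card=150
  {AD}: card=80; try (D,nl_idx)→220, (A,hash)→280, (A,nl_idx)→320, (D,merge)→420, (A,merge)→440, (D,hash)→520 …(+2); best=220 via (D,nl_idx)
  {AB}: card=300; try (A,hash)→500, (A,nl_idx)→1200, (B,merge)→1490, (A,merge)→1620, (B,hash)→2440, (B,nl)→3020 …(+1); best=500 via (A,hash)
  {ABD}: card=1200; try (D,hash)→1280, (B,merge)→2210, (B,hash)→2700, (D,nl_idx)→3500, (D,merge)→3780, (B,nl)→12220 …(+1); best=1280 via (D,hash)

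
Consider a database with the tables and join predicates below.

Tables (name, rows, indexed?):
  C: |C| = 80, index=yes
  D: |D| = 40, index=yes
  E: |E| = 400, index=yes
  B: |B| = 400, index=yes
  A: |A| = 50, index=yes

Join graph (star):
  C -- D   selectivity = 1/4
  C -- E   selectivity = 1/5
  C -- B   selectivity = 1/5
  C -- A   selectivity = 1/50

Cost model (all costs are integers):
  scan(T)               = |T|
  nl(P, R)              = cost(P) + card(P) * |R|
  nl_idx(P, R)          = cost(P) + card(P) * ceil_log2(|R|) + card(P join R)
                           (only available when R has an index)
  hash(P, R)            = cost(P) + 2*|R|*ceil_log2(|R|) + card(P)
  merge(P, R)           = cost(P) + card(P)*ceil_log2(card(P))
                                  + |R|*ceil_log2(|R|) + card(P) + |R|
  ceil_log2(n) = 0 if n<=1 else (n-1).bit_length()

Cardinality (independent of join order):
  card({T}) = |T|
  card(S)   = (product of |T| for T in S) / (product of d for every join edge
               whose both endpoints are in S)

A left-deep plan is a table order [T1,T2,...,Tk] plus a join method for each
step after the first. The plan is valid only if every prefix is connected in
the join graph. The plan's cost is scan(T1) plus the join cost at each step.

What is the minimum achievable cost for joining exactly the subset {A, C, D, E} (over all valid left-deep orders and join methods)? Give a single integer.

9040

Selinger DP over subsets of {A,C,D,E}:
  {C}: scan cost=80, card=80
  {D}: scan cost=40, card=40
  {E}: scan cost=400, card=400
  {A}: scan cost=50, card=50
  {CD}: card=800; try (D,hash)→640, (C,merge)→960, (D,merge)→1000, (C,nl_idx)→1120, (C,hash)→1200, (D,nl_idx)→1360 …(+2); best=640 via (D,hash)
  {CE}: card=6400; try (C,hash)→1920, (E,merge)→4720, (C,merge)→5040, (E,nl_idx)→7200, (E,hash)→7360, (C,nl_idx)→9600 …(+2); best=1920 via (C,hash)
  {AC}: card=80; try (C,nl_idx)→480, (A,nl_idx)→640, (A,hash)→760, (C,merge)→1040, (A,merge)→1070, (C,hash)→1220 …(+2); best=480 via (C,nl_idx)
  {CDE}: card=64000; try (E,hash)→8640, (D,hash)→8800, (E,merge)→13440, (E,nl_idx)→71840, (D,merge)→91800, (D,nl_idx)→104320 …(+2); best=8640 via (E,hash)
  {ACD}: card=800; try (D,hash)→1040, (D,merge)→1400, (D,nl_idx)→1760, (A,hash)→2040, (D,nl)→3680, (A,nl_idx)→6240 …(+2); best=1040 via (D,hash)
  {ACE}: card=6400; try (E,merge)→5120, (E,nl_idx)→7600, (E,hash)→7760, (A,hash)→8920, (E,nl)→32480, (A,nl_idx)→46720 …(+2); best=5120 via (E,merge)
  {ACDE}: card=64000; try (E,hash)→9040, (D,hash)→12000, (E,merge)→13840, (E,nl_idx)→72240, (A,hash)→73240, (D,merge)→95000 …(+6); best=9040 via (E,hash)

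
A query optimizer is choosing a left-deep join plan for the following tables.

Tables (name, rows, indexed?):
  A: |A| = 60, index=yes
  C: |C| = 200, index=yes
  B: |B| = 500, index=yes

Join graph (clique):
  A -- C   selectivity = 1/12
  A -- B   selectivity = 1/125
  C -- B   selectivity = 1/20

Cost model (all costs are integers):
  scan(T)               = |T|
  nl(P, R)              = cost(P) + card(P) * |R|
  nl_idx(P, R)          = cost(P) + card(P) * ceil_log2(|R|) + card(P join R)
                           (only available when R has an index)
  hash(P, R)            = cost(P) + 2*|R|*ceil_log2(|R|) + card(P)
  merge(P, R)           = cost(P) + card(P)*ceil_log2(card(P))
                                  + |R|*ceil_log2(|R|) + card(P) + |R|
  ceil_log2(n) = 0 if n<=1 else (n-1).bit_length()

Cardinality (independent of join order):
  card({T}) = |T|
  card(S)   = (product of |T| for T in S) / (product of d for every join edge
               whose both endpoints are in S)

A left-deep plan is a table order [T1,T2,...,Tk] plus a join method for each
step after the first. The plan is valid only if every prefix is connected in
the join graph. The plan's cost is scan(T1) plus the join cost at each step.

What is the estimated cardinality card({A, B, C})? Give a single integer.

200

Tables in S: A(60), B(500), C(200)
Edges inside S: A-C(d=12), A-B(d=125), C-B(d=20)
numerator = 60 * 500 * 200 = 6000000
denominator = 12 * 125 * 20 = 30000
card(S) = 6000000 / 30000 = 200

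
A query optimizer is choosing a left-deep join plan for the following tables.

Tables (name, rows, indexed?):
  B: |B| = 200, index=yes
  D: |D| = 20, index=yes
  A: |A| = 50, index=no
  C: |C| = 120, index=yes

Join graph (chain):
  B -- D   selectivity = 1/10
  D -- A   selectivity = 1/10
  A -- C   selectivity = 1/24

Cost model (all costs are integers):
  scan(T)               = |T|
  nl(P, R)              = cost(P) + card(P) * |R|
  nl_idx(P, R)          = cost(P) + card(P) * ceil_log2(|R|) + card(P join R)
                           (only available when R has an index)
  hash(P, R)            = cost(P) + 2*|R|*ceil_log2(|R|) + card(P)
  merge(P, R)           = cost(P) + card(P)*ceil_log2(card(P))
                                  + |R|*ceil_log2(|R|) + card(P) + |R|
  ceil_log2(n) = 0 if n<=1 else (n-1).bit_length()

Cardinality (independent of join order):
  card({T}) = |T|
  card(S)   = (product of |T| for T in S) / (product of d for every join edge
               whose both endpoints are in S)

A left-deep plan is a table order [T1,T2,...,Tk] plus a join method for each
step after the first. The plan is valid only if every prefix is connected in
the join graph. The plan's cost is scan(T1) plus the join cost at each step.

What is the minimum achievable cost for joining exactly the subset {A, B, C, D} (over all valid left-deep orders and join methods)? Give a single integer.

4800

Selinger DP over subsets of {A,B,C,D}:
  {B}: scan cost=200, card=200
  {D}: scan cost=20, card=20
  {A}: scan cost=50, card=50
  {C}: scan cost=120, card=120
  {BD}: card=400; try (B,nl_idx)→580, (D,hash)→600, (D,nl_idx)→1600, (B,merge)→1940, (D,merge)→2120, (B,hash)→3240 …(+2); best=580 via (B,nl_idx)
  {AD}: card=100; try (D,hash)→300, (D,nl_idx)→400, (A,merge)→490, (D,merge)→520, (A,hash)→640, (A,nl)→1020 …(+1); best=300 via (D,hash)
  {AC}: card=250; try (C,nl_idx)→650, (A,hash)→840, (C,merge)→1360, (A,merge)→1430, (C,hash)→1780, (C,nl)→6050 …(+1); best=650 via (C,nl_idx)
  {ABD}: card=2000; try (A,hash)→1580, (B,merge)→2900, (B,nl_idx)→3100, (B,hash)→3600, (A,merge)→4930, (B,nl)→20300 …(+1); best=1580 via (A,hash)
  {ACD}: card=500; try (D,hash)→1100, (C,nl_idx)→1500, (C,merge)→2060, (C,hash)→2080, (D,nl_idx)→2400, (D,merge)→3020 …(+2); best=1100 via (D,hash)
  {ABCD}: card=10000; try (B,hash)→4800, (C,hash)→5260, (B,merge)→7900, (B,nl_idx)→15100, (C,nl_idx)→25580, (C,merge)→26540 …(+2); best=4800 via (B,hash)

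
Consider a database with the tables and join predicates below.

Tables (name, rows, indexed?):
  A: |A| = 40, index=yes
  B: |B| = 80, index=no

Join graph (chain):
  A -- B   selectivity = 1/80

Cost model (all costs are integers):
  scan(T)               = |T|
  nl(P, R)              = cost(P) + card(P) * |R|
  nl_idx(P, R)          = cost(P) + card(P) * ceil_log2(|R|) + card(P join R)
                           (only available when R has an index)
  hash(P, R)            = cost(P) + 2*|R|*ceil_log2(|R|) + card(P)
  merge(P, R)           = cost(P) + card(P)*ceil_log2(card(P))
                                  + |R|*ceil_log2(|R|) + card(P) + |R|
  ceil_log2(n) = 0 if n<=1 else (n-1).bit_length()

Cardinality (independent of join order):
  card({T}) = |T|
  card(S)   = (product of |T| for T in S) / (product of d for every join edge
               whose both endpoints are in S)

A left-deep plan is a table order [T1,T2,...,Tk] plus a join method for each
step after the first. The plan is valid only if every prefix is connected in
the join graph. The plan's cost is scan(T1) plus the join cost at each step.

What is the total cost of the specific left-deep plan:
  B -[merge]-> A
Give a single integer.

step 1: scan B: cost=80, card=80
step 2: join A via merge
    card(P join A) = 80*40/(80) = 40
    cost = 80 + 80*7 + 40*6 + 80 + 40 = 1000

1000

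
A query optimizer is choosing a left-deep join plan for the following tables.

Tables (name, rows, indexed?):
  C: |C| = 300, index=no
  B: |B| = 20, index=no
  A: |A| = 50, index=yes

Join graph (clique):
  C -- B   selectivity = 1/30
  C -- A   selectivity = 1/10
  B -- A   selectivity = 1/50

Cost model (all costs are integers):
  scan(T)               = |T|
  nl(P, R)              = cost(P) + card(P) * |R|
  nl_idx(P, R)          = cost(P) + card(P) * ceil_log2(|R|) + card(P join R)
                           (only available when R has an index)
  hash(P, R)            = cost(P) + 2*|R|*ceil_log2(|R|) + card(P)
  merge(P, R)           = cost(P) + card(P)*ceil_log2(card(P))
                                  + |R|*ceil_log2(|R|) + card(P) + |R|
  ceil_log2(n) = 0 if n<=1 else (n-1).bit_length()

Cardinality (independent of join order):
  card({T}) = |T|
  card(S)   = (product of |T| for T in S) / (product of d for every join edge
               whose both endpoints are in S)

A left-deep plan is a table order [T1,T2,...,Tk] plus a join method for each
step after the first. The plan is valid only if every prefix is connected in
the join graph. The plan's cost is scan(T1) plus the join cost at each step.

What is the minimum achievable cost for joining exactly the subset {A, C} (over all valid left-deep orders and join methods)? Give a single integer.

Selinger DP over subsets of {A,C}:
  {C}: scan cost=300, card=300
  {A}: scan cost=50, card=50
  {AC}: card=1500; try (A,hash)→1200, (C,merge)→3400, (A,nl_idx)→3600, (A,merge)→3650, (C,hash)→5500, (C,nl)→15050 …(+1); best=1200 via (A,hash)

1200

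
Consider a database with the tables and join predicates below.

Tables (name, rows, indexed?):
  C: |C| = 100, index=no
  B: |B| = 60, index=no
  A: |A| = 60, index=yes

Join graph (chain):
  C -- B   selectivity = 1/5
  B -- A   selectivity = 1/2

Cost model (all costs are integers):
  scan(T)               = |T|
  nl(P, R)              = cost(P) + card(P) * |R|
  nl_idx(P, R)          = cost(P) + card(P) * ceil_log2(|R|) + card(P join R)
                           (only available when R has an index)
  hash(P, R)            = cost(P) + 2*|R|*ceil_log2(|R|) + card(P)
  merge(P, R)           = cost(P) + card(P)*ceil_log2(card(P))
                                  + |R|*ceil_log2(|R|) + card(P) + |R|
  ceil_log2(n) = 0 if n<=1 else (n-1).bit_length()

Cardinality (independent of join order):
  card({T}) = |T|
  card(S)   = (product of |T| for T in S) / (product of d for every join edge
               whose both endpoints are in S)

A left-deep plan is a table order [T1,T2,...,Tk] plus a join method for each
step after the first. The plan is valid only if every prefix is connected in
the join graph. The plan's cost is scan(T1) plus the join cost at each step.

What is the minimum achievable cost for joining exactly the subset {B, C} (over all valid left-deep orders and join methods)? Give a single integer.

Selinger DP over subsets of {B,C}:
  {C}: scan cost=100, card=100
  {B}: scan cost=60, card=60
  {BC}: card=1200; try (B,hash)→920, (C,merge)→1280, (B,merge)→1320, (C,hash)→1520, (C,nl)→6060, (B,nl)→6100; best=920 via (B,hash)

920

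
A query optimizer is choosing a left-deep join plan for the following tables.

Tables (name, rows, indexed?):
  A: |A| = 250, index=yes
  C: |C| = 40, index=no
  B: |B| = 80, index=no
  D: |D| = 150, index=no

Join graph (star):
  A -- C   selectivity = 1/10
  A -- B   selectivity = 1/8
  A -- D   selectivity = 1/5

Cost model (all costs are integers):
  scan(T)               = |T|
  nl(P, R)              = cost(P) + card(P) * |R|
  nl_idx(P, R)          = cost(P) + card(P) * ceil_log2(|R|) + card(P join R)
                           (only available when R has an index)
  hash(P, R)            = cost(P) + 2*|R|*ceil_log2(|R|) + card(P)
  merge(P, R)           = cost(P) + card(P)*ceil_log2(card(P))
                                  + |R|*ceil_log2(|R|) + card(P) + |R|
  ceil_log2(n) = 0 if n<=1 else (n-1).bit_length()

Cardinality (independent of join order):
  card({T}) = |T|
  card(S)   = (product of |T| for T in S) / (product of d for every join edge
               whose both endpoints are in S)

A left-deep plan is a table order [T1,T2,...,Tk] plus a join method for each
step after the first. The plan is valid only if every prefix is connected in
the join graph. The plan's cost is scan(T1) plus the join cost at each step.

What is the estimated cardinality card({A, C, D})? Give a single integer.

30000

Tables in S: A(250), C(40), D(150)
Edges inside S: A-C(d=10), A-D(d=5)
numerator = 250 * 40 * 150 = 1500000
denominator = 10 * 5 = 50
card(S) = 1500000 / 50 = 30000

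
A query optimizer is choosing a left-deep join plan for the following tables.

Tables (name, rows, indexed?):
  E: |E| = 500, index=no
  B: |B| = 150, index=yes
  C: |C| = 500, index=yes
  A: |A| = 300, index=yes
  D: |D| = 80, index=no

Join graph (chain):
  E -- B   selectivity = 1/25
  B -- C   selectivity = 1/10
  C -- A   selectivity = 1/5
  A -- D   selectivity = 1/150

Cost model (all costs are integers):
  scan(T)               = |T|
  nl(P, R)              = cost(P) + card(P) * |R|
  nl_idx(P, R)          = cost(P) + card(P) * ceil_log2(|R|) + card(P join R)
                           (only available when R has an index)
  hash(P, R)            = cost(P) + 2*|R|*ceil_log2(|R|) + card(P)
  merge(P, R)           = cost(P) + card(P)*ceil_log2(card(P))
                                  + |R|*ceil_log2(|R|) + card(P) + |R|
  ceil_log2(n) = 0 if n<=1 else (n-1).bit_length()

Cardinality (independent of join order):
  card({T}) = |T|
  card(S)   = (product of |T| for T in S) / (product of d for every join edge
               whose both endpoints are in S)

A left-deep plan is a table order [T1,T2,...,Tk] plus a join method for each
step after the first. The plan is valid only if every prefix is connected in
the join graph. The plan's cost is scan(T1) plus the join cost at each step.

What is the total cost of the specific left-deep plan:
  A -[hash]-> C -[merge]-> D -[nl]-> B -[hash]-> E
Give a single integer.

step 1: scan A: cost=300, card=300
step 2: join C via hash
    card(P join C) = 300*500/(5) = 30000
    cost = 300 + 2*500*9 + 300 = 9600
step 3: join D via merge
    card(P join D) = 30000*80/(150) = 16000
    cost = 9600 + 30000*15 + 80*7 + 30000 + 80 = 490240
step 4: join B via nl
    card(P join B) = 16000*150/(10) = 240000
    cost = 490240 + 16000*150 = 2890240
step 5: join E via hash
    card(P join E) = 240000*500/(25) = 4800000
    cost = 2890240 + 2*500*9 + 240000 = 3139240

3139240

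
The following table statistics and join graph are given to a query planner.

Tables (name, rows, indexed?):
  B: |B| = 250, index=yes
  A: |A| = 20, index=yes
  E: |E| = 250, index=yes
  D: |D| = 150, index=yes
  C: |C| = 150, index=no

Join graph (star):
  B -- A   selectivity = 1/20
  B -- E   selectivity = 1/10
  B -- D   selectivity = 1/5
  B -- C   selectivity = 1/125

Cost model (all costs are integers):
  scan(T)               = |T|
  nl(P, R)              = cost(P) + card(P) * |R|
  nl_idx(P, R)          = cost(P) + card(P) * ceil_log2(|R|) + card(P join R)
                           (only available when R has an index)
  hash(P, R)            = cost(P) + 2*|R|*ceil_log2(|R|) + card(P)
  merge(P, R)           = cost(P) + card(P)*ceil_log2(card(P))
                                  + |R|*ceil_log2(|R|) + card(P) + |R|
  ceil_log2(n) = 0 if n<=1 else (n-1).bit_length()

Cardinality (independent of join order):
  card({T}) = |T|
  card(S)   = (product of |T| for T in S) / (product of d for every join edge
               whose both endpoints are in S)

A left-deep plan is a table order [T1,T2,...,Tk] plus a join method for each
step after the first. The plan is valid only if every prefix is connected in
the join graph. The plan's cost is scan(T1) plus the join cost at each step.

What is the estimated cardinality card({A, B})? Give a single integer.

250

Tables in S: A(20), B(250)
Edges inside S: B-A(d=20)
numerator = 20 * 250 = 5000
denominator = 20 = 20
card(S) = 5000 / 20 = 250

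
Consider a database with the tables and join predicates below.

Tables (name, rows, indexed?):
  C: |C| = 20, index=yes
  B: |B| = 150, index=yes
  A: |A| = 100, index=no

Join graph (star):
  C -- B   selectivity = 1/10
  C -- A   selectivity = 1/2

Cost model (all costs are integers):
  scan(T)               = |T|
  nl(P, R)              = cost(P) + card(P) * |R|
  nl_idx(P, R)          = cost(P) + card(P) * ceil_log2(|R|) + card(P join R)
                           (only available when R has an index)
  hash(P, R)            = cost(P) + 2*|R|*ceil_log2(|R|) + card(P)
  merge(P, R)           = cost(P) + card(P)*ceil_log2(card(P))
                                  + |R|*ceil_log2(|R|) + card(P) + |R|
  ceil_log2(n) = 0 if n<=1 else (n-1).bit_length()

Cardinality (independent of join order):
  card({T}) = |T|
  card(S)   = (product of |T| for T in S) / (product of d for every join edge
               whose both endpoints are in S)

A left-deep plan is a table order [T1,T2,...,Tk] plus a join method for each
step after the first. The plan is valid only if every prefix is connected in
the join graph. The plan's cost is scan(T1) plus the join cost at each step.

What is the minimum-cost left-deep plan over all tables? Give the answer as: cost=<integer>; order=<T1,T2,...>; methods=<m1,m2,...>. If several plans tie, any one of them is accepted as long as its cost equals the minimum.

cost=2180; order=C,B,A; methods=nl_idx,hash

Selinger DP (subsets sized 1..n):
  {C}: scan cost=20, card=20
  {B}: scan cost=150, card=150
  {A}: scan cost=100, card=100
  {BC}: card=300; try (B,nl_idx)→480, (C,hash)→500, (C,nl_idx)→1200, (B,merge)→1490, (C,merge)→1620, (B,hash)→2440 …(+2); best=480 via (B,nl_idx)
  {AC}: card=1000; try (C,hash)→400, (A,merge)→940, (C,merge)→1020, (A,hash)→1440, (C,nl_idx)→1600, (A,nl)→2020 …(+1); best=400 via (C,hash)
  {ABC}: card=15000; try (A,hash)→2180, (B,hash)→3800, (A,merge)→4280, (B,merge)→12750, (B,nl_idx)→23400, (A,nl)→30480 …(+1); best=2180 via (A,hash)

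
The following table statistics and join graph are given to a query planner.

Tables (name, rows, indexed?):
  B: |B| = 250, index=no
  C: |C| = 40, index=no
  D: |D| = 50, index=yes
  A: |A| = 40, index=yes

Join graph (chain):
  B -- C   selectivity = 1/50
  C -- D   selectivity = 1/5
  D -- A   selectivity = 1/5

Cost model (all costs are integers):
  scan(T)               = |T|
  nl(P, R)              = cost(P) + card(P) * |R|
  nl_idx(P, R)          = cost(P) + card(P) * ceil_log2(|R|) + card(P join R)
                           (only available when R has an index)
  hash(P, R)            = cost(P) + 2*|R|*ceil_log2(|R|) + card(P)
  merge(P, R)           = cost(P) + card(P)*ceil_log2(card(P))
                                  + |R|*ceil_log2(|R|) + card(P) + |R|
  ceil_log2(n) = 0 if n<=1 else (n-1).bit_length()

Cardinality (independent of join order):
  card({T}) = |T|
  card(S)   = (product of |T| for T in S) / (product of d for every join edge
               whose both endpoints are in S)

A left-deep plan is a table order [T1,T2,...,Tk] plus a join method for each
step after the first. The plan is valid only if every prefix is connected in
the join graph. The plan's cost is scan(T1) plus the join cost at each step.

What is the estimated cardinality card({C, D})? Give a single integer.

Tables in S: C(40), D(50)
Edges inside S: C-D(d=5)
numerator = 40 * 50 = 2000
denominator = 5 = 5
card(S) = 2000 / 5 = 400

400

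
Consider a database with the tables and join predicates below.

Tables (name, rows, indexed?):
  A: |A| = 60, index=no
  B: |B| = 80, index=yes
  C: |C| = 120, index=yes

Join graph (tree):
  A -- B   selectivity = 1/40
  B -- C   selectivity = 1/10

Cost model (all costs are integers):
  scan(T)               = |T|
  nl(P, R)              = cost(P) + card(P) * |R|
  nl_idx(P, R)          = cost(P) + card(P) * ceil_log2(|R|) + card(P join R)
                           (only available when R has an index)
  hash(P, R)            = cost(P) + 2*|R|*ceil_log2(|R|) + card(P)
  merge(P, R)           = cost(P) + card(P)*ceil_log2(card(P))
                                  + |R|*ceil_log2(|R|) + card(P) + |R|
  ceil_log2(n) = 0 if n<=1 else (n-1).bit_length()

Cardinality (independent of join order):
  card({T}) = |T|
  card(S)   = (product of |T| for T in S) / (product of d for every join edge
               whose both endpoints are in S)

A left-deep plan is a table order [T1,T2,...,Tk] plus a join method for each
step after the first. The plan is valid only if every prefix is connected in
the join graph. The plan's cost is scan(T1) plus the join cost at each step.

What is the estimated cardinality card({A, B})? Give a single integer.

Tables in S: A(60), B(80)
Edges inside S: A-B(d=40)
numerator = 60 * 80 = 4800
denominator = 40 = 40
card(S) = 4800 / 40 = 120

120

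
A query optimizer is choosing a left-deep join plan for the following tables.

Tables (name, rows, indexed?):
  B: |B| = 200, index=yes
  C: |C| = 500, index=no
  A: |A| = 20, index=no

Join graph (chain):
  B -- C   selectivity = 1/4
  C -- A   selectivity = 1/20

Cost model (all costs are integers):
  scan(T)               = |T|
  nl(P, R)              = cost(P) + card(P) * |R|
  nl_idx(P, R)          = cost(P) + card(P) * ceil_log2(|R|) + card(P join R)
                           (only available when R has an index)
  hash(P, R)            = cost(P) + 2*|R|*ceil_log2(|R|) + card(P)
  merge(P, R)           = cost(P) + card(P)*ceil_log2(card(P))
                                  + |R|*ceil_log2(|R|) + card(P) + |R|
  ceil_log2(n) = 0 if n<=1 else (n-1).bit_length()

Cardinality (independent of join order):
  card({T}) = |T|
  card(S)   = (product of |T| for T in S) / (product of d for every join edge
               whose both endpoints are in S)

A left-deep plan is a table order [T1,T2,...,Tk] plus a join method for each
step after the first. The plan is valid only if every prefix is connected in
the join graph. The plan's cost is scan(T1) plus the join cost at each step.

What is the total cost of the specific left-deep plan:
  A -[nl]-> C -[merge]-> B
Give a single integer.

step 1: scan A: cost=20, card=20
step 2: join C via nl
    card(P join C) = 20*500/(20) = 500
    cost = 20 + 20*500 = 10020
step 3: join B via merge
    card(P join B) = 500*200/(4) = 25000
    cost = 10020 + 500*9 + 200*8 + 500 + 200 = 16820

16820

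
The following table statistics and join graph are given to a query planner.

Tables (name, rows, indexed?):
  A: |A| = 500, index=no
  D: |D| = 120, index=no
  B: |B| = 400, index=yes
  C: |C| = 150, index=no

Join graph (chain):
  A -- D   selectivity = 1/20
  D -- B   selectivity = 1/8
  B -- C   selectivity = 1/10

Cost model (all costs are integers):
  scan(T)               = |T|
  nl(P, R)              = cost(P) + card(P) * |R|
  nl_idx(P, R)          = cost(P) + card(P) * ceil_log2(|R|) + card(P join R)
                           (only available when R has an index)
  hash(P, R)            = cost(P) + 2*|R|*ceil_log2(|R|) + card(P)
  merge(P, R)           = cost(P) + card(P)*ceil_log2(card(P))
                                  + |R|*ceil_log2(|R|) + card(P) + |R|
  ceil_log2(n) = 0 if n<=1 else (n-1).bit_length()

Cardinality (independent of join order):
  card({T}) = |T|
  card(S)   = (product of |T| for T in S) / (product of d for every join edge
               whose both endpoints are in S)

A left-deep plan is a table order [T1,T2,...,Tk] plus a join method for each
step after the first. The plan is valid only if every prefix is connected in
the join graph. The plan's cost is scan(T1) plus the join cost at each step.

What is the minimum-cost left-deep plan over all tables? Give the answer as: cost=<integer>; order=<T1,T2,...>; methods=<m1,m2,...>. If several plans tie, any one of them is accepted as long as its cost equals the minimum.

Selinger DP (subsets sized 1..n):
  {A}: scan cost=500, card=500
  {D}: scan cost=120, card=120
  {B}: scan cost=400, card=400
  {C}: scan cost=150, card=150
  {AD}: card=3000; try (D,hash)→2680, (A,merge)→6080, (D,merge)→6460, (A,hash)→9240, (A,nl)→60120, (D,nl)→60500; best=2680 via (D,hash)
  {BD}: card=6000; try (D,hash)→2480, (B,merge)→5080, (D,merge)→5360, (B,nl_idx)→7200, (B,hash)→7440, (B,nl)→48120 …(+1); best=2480 via (D,hash)
  {BC}: card=6000; try (C,hash)→3200, (B,merge)→5500, (C,merge)→5750, (B,hash)→7500, (B,nl_idx)→7500, (B,nl)→60150 …(+1); best=3200 via (C,hash)
  {ABD}: card=150000; try (B,hash)→12880, (A,hash)→17480, (B,merge)→45680, (A,merge)→91480, (B,nl_idx)→179680, (B,nl)→1202680 …(+1); best=12880 via (B,hash)
  {BCD}: card=90000; try (D,hash)→10880, (C,hash)→10880, (C,merge)→87830, (D,merge)→88160, (D,nl)→723200, (C,nl)→902480; best=10880 via (D,hash)
  {ABCD}: card=2250000; try (A,hash)→109880, (C,hash)→165280, (A,merge)→1635880, (C,merge)→2864230, (C,nl)→22512880, (A,nl)→45010880; best=109880 via (A,hash)

cost=109880; order=B,C,D,A; methods=hash,hash,hash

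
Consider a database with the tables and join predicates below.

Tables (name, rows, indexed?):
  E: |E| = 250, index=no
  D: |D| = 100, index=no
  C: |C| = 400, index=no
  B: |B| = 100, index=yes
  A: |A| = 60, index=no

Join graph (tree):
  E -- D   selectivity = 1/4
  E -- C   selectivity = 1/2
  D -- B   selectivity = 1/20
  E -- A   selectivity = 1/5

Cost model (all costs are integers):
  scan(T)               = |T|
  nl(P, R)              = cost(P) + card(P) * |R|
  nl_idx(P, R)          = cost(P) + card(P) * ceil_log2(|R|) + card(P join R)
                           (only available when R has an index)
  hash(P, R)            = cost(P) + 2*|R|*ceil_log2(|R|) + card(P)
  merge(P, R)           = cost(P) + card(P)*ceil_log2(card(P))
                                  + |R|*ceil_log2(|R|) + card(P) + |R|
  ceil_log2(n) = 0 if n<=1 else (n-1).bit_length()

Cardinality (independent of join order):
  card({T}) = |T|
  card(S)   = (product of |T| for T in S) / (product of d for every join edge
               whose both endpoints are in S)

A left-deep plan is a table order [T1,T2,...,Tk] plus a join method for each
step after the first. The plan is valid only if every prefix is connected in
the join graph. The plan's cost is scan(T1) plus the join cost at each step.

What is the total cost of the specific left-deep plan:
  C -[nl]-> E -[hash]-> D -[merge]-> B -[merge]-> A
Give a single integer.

177653020

step 1: scan C: cost=400, card=400
step 2: join E via nl
    card(P join E) = 400*250/(2) = 50000
    cost = 400 + 400*250 = 100400
step 3: join D via hash
    card(P join D) = 50000*100/(4) = 1250000
    cost = 100400 + 2*100*7 + 50000 = 151800
step 4: join B via merge
    card(P join B) = 1250000*100/(20) = 6250000
    cost = 151800 + 1250000*21 + 100*7 + 1250000 + 100 = 27652600
step 5: join A via merge
    card(P join A) = 6250000*60/(5) = 75000000
    cost = 27652600 + 6250000*23 + 60*6 + 6250000 + 60 = 177653020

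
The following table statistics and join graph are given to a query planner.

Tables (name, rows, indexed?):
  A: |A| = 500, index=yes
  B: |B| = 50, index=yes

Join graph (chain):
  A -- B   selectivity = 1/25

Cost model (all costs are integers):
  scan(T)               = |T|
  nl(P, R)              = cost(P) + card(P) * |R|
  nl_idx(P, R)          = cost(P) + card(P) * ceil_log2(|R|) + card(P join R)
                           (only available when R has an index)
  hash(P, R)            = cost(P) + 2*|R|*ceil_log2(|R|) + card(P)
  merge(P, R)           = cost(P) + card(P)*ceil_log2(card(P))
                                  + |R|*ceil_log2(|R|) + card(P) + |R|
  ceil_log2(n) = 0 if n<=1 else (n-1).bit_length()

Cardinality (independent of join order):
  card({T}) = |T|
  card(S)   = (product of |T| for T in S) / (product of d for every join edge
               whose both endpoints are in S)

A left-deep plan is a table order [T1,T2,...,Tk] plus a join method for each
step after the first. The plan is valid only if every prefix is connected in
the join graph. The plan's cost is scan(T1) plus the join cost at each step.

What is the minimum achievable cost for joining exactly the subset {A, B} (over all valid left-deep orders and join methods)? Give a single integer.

Selinger DP over subsets of {A,B}:
  {A}: scan cost=500, card=500
  {B}: scan cost=50, card=50
  {AB}: card=1000; try (A,nl_idx)→1500, (B,hash)→1600, (B,nl_idx)→4500, (A,merge)→5400, (B,merge)→5850, (A,hash)→9100 …(+2); best=1500 via (A,nl_idx)

1500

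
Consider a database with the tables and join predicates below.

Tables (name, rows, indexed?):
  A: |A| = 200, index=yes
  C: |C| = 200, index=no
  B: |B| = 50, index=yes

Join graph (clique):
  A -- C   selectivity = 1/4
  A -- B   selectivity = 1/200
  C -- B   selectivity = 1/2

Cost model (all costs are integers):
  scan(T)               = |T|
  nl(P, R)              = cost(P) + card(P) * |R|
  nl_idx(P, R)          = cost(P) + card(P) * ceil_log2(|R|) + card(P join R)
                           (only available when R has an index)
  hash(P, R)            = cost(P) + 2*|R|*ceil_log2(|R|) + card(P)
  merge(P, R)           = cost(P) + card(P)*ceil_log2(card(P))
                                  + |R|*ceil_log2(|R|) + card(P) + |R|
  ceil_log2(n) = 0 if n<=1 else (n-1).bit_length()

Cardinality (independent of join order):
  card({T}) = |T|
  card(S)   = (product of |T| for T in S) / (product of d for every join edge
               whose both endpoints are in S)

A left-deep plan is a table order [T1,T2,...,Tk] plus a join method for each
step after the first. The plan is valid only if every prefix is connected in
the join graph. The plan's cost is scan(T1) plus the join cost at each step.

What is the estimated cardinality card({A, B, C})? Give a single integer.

1250

Tables in S: A(200), B(50), C(200)
Edges inside S: A-C(d=4), A-B(d=200), C-B(d=2)
numerator = 200 * 50 * 200 = 2000000
denominator = 4 * 200 * 2 = 1600
card(S) = 2000000 / 1600 = 1250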